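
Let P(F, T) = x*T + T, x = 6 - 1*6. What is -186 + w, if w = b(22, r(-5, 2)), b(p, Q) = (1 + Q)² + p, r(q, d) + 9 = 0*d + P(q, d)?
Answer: -128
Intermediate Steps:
x = 0 (x = 6 - 6 = 0)
P(F, T) = T (P(F, T) = 0*T + T = 0 + T = T)
r(q, d) = -9 + d (r(q, d) = -9 + (0*d + d) = -9 + (0 + d) = -9 + d)
b(p, Q) = p + (1 + Q)²
w = 58 (w = 22 + (1 + (-9 + 2))² = 22 + (1 - 7)² = 22 + (-6)² = 22 + 36 = 58)
-186 + w = -186 + 58 = -128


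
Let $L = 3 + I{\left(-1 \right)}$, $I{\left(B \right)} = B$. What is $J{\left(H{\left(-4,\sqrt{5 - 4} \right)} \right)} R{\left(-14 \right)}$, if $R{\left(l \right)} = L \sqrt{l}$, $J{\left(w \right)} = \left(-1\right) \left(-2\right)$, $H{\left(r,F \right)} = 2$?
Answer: $4 i \sqrt{14} \approx 14.967 i$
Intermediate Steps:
$J{\left(w \right)} = 2$
$L = 2$ ($L = 3 - 1 = 2$)
$R{\left(l \right)} = 2 \sqrt{l}$
$J{\left(H{\left(-4,\sqrt{5 - 4} \right)} \right)} R{\left(-14 \right)} = 2 \cdot 2 \sqrt{-14} = 2 \cdot 2 i \sqrt{14} = 4 i \sqrt{14}$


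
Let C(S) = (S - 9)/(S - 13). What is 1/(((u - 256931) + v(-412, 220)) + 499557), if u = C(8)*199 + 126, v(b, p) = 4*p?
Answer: 5/1218359 ≈ 4.1039e-6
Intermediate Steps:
C(S) = (-9 + S)/(-13 + S)
u = 829/5 (u = ((-9 + 8)/(-13 + 8))*199 + 126 = (-1/(-5))*199 + 126 = -⅕*(-1)*199 + 126 = (⅕)*199 + 126 = 199/5 + 126 = 829/5 ≈ 165.80)
1/(((u - 256931) + v(-412, 220)) + 499557) = 1/(((829/5 - 256931) + 4*220) + 499557) = 1/((-1283826/5 + 880) + 499557) = 1/(-1279426/5 + 499557) = 1/(1218359/5) = 5/1218359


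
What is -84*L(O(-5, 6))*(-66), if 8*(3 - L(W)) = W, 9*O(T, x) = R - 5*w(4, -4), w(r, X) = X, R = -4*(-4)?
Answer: 13860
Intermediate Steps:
R = 16
O(T, x) = 4 (O(T, x) = (16 - 5*(-4))/9 = (16 + 20)/9 = (1/9)*36 = 4)
L(W) = 3 - W/8
-84*L(O(-5, 6))*(-66) = -84*(3 - 1/8*4)*(-66) = -84*(3 - 1/2)*(-66) = -84*5/2*(-66) = -210*(-66) = 13860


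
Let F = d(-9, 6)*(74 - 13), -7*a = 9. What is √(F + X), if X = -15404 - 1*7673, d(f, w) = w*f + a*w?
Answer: I*√1315237/7 ≈ 163.83*I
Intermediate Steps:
a = -9/7 (a = -⅐*9 = -9/7 ≈ -1.2857)
d(f, w) = -9*w/7 + f*w (d(f, w) = w*f - 9*w/7 = f*w - 9*w/7 = -9*w/7 + f*w)
F = -26352/7 (F = ((⅐)*6*(-9 + 7*(-9)))*(74 - 13) = ((⅐)*6*(-9 - 63))*61 = ((⅐)*6*(-72))*61 = -432/7*61 = -26352/7 ≈ -3764.6)
X = -23077 (X = -15404 - 7673 = -23077)
√(F + X) = √(-26352/7 - 23077) = √(-187891/7) = I*√1315237/7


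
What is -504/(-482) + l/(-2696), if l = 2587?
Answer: 55925/649736 ≈ 0.086073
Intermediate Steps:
-504/(-482) + l/(-2696) = -504/(-482) + 2587/(-2696) = -504*(-1/482) + 2587*(-1/2696) = 252/241 - 2587/2696 = 55925/649736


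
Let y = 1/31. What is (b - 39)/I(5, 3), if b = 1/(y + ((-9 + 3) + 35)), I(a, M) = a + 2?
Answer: -35069/6300 ≈ -5.5665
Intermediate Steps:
y = 1/31 ≈ 0.032258
I(a, M) = 2 + a
b = 31/900 (b = 1/(1/31 + ((-9 + 3) + 35)) = 1/(1/31 + (-6 + 35)) = 1/(1/31 + 29) = 1/(900/31) = 31/900 ≈ 0.034444)
(b - 39)/I(5, 3) = (31/900 - 39)/(2 + 5) = -35069/900/7 = -35069/900*1/7 = -35069/6300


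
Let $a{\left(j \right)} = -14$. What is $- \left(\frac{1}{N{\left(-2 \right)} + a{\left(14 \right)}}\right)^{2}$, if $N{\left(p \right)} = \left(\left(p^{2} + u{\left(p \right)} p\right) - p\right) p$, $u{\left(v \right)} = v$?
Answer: $- \frac{1}{1156} \approx -0.00086505$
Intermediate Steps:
$N{\left(p \right)} = p \left(- p + 2 p^{2}\right)$ ($N{\left(p \right)} = \left(\left(p^{2} + p p\right) - p\right) p = \left(\left(p^{2} + p^{2}\right) - p\right) p = \left(2 p^{2} - p\right) p = \left(- p + 2 p^{2}\right) p = p \left(- p + 2 p^{2}\right)$)
$- \left(\frac{1}{N{\left(-2 \right)} + a{\left(14 \right)}}\right)^{2} = - \left(\frac{1}{\left(-2\right)^{2} \left(-1 + 2 \left(-2\right)\right) - 14}\right)^{2} = - \left(\frac{1}{4 \left(-1 - 4\right) - 14}\right)^{2} = - \left(\frac{1}{4 \left(-5\right) - 14}\right)^{2} = - \left(\frac{1}{-20 - 14}\right)^{2} = - \left(\frac{1}{-34}\right)^{2} = - \left(- \frac{1}{34}\right)^{2} = \left(-1\right) \frac{1}{1156} = - \frac{1}{1156}$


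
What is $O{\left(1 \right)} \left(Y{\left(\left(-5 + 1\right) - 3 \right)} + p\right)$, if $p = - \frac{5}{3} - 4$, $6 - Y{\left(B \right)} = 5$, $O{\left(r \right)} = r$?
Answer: $- \frac{14}{3} \approx -4.6667$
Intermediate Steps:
$Y{\left(B \right)} = 1$ ($Y{\left(B \right)} = 6 - 5 = 1$)
$p = - \frac{17}{3}$ ($p = \left(-5\right) \frac{1}{3} - 4 = - \frac{5}{3} - 4 = - \frac{17}{3} \approx -5.6667$)
$O{\left(1 \right)} \left(Y{\left(\left(-5 + 1\right) - 3 \right)} + p\right) = 1 \left(1 - \frac{17}{3}\right) = 1 \left(- \frac{14}{3}\right) = - \frac{14}{3}$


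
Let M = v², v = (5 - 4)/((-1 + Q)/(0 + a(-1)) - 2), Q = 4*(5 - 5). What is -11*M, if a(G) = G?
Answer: -11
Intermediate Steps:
Q = 0 (Q = 4*0 = 0)
v = -1 (v = (5 - 4)/((-1 + 0)/(0 - 1) - 2) = 1/(-1/(-1) - 2) = 1/(-1*(-1) - 2) = 1/(1 - 2) = 1/(-1) = 1*(-1) = -1)
M = 1 (M = (-1)² = 1)
-11*M = -11*1 = -11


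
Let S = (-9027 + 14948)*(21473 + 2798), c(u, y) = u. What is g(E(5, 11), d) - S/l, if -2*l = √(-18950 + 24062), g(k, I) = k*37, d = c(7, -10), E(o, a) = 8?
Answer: 296 + 143708591*√142/426 ≈ 4.0202e+6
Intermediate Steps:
d = 7
g(k, I) = 37*k
S = 143708591 (S = 5921*24271 = 143708591)
l = -3*√142 (l = -√(-18950 + 24062)/2 = -3*√142 ≈ -35.749)
g(E(5, 11), d) - S/l = 37*8 - 143708591/((-3*√142)) = 296 - 143708591*(-√142/426) = 296 - (-143708591)*√142/426 = 296 + 143708591*√142/426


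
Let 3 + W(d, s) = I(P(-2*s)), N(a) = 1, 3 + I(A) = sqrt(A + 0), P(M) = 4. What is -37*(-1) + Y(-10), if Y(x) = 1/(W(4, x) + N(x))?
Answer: 110/3 ≈ 36.667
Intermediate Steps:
I(A) = -3 + sqrt(A) (I(A) = -3 + sqrt(A + 0) = -3 + sqrt(A))
W(d, s) = -4 (W(d, s) = -3 + (-3 + sqrt(4)) = -3 + (-3 + 2) = -3 - 1 = -4)
Y(x) = -1/3 (Y(x) = 1/(-4 + 1) = 1/(-3) = -1/3)
-37*(-1) + Y(-10) = -37*(-1) - 1/3 = 37 - 1/3 = 110/3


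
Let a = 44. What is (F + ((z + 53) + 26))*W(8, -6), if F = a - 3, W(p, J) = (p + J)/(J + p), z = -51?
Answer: 69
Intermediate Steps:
W(p, J) = 1 (W(p, J) = (J + p)/(J + p) = 1)
F = 41 (F = 44 - 3 = 41)
(F + ((z + 53) + 26))*W(8, -6) = (41 + ((-51 + 53) + 26))*1 = (41 + (2 + 26))*1 = (41 + 28)*1 = 69*1 = 69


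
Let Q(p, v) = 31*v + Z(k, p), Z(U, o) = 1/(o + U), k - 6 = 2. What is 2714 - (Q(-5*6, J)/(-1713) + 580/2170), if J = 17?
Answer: 22195047361/8177862 ≈ 2714.0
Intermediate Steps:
k = 8 (k = 6 + 2 = 8)
Z(U, o) = 1/(U + o)
Q(p, v) = 1/(8 + p) + 31*v (Q(p, v) = 31*v + 1/(8 + p) = 1/(8 + p) + 31*v)
2714 - (Q(-5*6, J)/(-1713) + 580/2170) = 2714 - (((1 + 31*17*(8 - 5*6))/(8 - 5*6))/(-1713) + 580/2170) = 2714 - (((1 + 31*17*(8 - 30))/(8 - 30))*(-1/1713) + 580*(1/2170)) = 2714 - (((1 + 31*17*(-22))/(-22))*(-1/1713) + 58/217) = 2714 - (-(1 - 11594)/22*(-1/1713) + 58/217) = 2714 - (-1/22*(-11593)*(-1/1713) + 58/217) = 2714 - ((11593/22)*(-1/1713) + 58/217) = 2714 - (-11593/37686 + 58/217) = 2714 - 1*(-329893/8177862) = 2714 + 329893/8177862 = 22195047361/8177862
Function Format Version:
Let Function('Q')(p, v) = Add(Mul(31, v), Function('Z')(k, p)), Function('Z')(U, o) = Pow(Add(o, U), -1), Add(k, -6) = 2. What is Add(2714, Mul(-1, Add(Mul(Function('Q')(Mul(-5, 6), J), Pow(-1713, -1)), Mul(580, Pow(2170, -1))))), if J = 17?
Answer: Rational(22195047361, 8177862) ≈ 2714.0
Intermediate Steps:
k = 8 (k = Add(6, 2) = 8)
Function('Z')(U, o) = Pow(Add(U, o), -1)
Function('Q')(p, v) = Add(Pow(Add(8, p), -1), Mul(31, v)) (Function('Q')(p, v) = Add(Mul(31, v), Pow(Add(8, p), -1)) = Add(Pow(Add(8, p), -1), Mul(31, v)))
Add(2714, Mul(-1, Add(Mul(Function('Q')(Mul(-5, 6), J), Pow(-1713, -1)), Mul(580, Pow(2170, -1))))) = Add(2714, Mul(-1, Add(Mul(Mul(Pow(Add(8, Mul(-5, 6)), -1), Add(1, Mul(31, 17, Add(8, Mul(-5, 6))))), Pow(-1713, -1)), Mul(580, Pow(2170, -1))))) = Add(2714, Mul(-1, Add(Mul(Mul(Pow(Add(8, -30), -1), Add(1, Mul(31, 17, Add(8, -30)))), Rational(-1, 1713)), Mul(580, Rational(1, 2170))))) = Add(2714, Mul(-1, Add(Mul(Mul(Pow(-22, -1), Add(1, Mul(31, 17, -22))), Rational(-1, 1713)), Rational(58, 217)))) = Add(2714, Mul(-1, Add(Mul(Mul(Rational(-1, 22), Add(1, -11594)), Rational(-1, 1713)), Rational(58, 217)))) = Add(2714, Mul(-1, Add(Mul(Mul(Rational(-1, 22), -11593), Rational(-1, 1713)), Rational(58, 217)))) = Add(2714, Mul(-1, Add(Mul(Rational(11593, 22), Rational(-1, 1713)), Rational(58, 217)))) = Add(2714, Mul(-1, Add(Rational(-11593, 37686), Rational(58, 217)))) = Add(2714, Mul(-1, Rational(-329893, 8177862))) = Add(2714, Rational(329893, 8177862)) = Rational(22195047361, 8177862)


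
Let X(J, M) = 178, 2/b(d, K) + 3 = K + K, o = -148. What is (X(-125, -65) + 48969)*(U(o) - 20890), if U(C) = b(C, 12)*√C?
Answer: -1026680830 + 28084*I*√37/3 ≈ -1.0267e+9 + 56943.0*I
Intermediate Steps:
b(d, K) = 2/(-3 + 2*K) (b(d, K) = 2/(-3 + (K + K)) = 2/(-3 + 2*K))
U(C) = 2*√C/21 (U(C) = (2/(-3 + 2*12))*√C = (2/(-3 + 24))*√C = (2/21)*√C = (2*(1/21))*√C = 2*√C/21)
(X(-125, -65) + 48969)*(U(o) - 20890) = (178 + 48969)*(2*√(-148)/21 - 20890) = 49147*(2*(2*I*√37)/21 - 20890) = 49147*(4*I*√37/21 - 20890) = 49147*(-20890 + 4*I*√37/21) = -1026680830 + 28084*I*√37/3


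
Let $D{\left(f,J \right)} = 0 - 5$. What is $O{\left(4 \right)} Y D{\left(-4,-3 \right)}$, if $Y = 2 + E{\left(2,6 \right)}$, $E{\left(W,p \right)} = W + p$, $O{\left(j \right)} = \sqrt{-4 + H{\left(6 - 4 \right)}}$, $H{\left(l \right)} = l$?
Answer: $- 50 i \sqrt{2} \approx - 70.711 i$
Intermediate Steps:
$D{\left(f,J \right)} = -5$ ($D{\left(f,J \right)} = 0 - 5 = -5$)
$O{\left(j \right)} = i \sqrt{2}$ ($O{\left(j \right)} = \sqrt{-4 + \left(6 - 4\right)} = \sqrt{-4 + 2} = \sqrt{-2} = i \sqrt{2}$)
$Y = 10$ ($Y = 2 + \left(2 + 6\right) = 2 + 8 = 10$)
$O{\left(4 \right)} Y D{\left(-4,-3 \right)} = i \sqrt{2} \cdot 10 \left(-5\right) = 10 i \sqrt{2} \left(-5\right) = - 50 i \sqrt{2}$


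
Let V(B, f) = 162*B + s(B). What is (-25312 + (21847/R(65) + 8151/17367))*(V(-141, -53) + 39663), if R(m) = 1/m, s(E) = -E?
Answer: 136954070590128/5789 ≈ 2.3658e+10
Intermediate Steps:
V(B, f) = 161*B (V(B, f) = 162*B - B = 161*B)
(-25312 + (21847/R(65) + 8151/17367))*(V(-141, -53) + 39663) = (-25312 + (21847/(1/65) + 8151/17367))*(161*(-141) + 39663) = (-25312 + (21847/(1/65) + 8151*(1/17367)))*(-22701 + 39663) = (-25312 + (21847*65 + 2717/5789))*16962 = (-25312 + (1420055 + 2717/5789))*16962 = (-25312 + 8220701112/5789)*16962 = (8074169944/5789)*16962 = 136954070590128/5789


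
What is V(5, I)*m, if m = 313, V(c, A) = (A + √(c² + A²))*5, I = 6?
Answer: 9390 + 1565*√61 ≈ 21613.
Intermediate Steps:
V(c, A) = 5*A + 5*√(A² + c²) (V(c, A) = (A + √(A² + c²))*5 = 5*A + 5*√(A² + c²))
V(5, I)*m = (5*6 + 5*√(6² + 5²))*313 = (30 + 5*√(36 + 25))*313 = (30 + 5*√61)*313 = 9390 + 1565*√61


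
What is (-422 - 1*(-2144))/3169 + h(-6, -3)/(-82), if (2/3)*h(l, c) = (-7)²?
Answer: -183435/519716 ≈ -0.35295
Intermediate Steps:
h(l, c) = 147/2 (h(l, c) = (3/2)*(-7)² = (3/2)*49 = 147/2)
(-422 - 1*(-2144))/3169 + h(-6, -3)/(-82) = (-422 - 1*(-2144))/3169 + (147/2)/(-82) = (-422 + 2144)*(1/3169) + (147/2)*(-1/82) = 1722*(1/3169) - 147/164 = 1722/3169 - 147/164 = -183435/519716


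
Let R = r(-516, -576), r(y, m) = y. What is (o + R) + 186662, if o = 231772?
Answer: 417918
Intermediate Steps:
R = -516
(o + R) + 186662 = (231772 - 516) + 186662 = 231256 + 186662 = 417918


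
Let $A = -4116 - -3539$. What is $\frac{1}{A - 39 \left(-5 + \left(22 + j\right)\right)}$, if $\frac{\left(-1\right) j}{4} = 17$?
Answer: $\frac{1}{1412} \approx 0.00070821$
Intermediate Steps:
$j = -68$ ($j = \left(-4\right) 17 = -68$)
$A = -577$ ($A = -4116 + 3539 = -577$)
$\frac{1}{A - 39 \left(-5 + \left(22 + j\right)\right)} = \frac{1}{-577 - 39 \left(-5 + \left(22 - 68\right)\right)} = \frac{1}{-577 - 39 \left(-5 - 46\right)} = \frac{1}{-577 - -1989} = \frac{1}{-577 + 1989} = \frac{1}{1412}$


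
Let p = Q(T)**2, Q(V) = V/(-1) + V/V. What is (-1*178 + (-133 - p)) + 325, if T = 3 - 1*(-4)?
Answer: -22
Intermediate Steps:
T = 7 (T = 3 + 4 = 7)
Q(V) = 1 - V (Q(V) = V*(-1) + 1 = -V + 1 = 1 - V)
p = 36 (p = (1 - 1*7)**2 = (1 - 7)**2 = (-6)**2 = 36)
(-1*178 + (-133 - p)) + 325 = (-1*178 + (-133 - 1*36)) + 325 = (-178 + (-133 - 36)) + 325 = (-178 - 169) + 325 = -347 + 325 = -22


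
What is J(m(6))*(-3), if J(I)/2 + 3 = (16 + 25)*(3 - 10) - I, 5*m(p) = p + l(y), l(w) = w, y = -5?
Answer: 8706/5 ≈ 1741.2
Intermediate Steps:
m(p) = -1 + p/5 (m(p) = (p - 5)/5 = (-5 + p)/5 = -1 + p/5)
J(I) = -580 - 2*I (J(I) = -6 + 2*((16 + 25)*(3 - 10) - I) = -6 + 2*(41*(-7) - I) = -6 + 2*(-287 - I) = -6 + (-574 - 2*I) = -580 - 2*I)
J(m(6))*(-3) = (-580 - 2*(-1 + (⅕)*6))*(-3) = (-580 - 2*(-1 + 6/5))*(-3) = (-580 - 2*⅕)*(-3) = (-580 - ⅖)*(-3) = -2902/5*(-3) = 8706/5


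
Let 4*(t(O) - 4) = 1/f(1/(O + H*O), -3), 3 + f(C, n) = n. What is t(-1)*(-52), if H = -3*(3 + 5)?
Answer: -1235/6 ≈ -205.83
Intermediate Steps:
H = -24 (H = -3*8 = -24)
f(C, n) = -3 + n
t(O) = 95/24 (t(O) = 4 + 1/(4*(-3 - 3)) = 4 + (¼)/(-6) = 4 + (¼)*(-⅙) = 4 - 1/24 = 95/24)
t(-1)*(-52) = (95/24)*(-52) = -1235/6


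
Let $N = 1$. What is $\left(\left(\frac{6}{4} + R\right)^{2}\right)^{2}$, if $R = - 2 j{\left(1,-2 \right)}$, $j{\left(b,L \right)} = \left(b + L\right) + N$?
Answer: $\frac{81}{16} \approx 5.0625$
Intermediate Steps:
$j{\left(b,L \right)} = 1 + L + b$ ($j{\left(b,L \right)} = \left(b + L\right) + 1 = \left(L + b\right) + 1 = 1 + L + b$)
$R = 0$ ($R = - 2 \left(1 - 2 + 1\right) = \left(-2\right) 0 = 0$)
$\left(\left(\frac{6}{4} + R\right)^{2}\right)^{2} = \left(\left(\frac{6}{4} + 0\right)^{2}\right)^{2} = \left(\left(6 \cdot \frac{1}{4} + 0\right)^{2}\right)^{2} = \left(\left(\frac{3}{2} + 0\right)^{2}\right)^{2} = \left(\left(\frac{3}{2}\right)^{2}\right)^{2} = \left(\frac{9}{4}\right)^{2} = \frac{81}{16}$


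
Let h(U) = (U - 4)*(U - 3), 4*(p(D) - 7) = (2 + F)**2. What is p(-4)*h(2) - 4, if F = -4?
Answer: 12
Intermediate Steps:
p(D) = 8 (p(D) = 7 + (2 - 4)**2/4 = 7 + (1/4)*(-2)**2 = 7 + (1/4)*4 = 7 + 1 = 8)
h(U) = (-4 + U)*(-3 + U)
p(-4)*h(2) - 4 = 8*(12 + 2**2 - 7*2) - 4 = 8*(12 + 4 - 14) - 4 = 8*2 - 4 = 16 - 4 = 12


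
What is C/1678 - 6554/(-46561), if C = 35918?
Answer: 841687805/39064679 ≈ 21.546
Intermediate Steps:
C/1678 - 6554/(-46561) = 35918/1678 - 6554/(-46561) = 35918*(1/1678) - 6554*(-1/46561) = 17959/839 + 6554/46561 = 841687805/39064679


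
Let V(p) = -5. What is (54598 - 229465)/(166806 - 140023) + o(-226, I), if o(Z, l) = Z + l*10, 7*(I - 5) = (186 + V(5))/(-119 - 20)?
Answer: -4805158005/26059859 ≈ -184.39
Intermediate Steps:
I = 4684/973 (I = 5 + ((186 - 5)/(-119 - 20))/7 = 5 + (181/(-139))/7 = 5 + (181*(-1/139))/7 = 5 + (⅐)*(-181/139) = 5 - 181/973 = 4684/973 ≈ 4.8140)
o(Z, l) = Z + 10*l
(54598 - 229465)/(166806 - 140023) + o(-226, I) = (54598 - 229465)/(166806 - 140023) + (-226 + 10*(4684/973)) = -174867/26783 + (-226 + 46840/973) = -174867*1/26783 - 173058/973 = -174867/26783 - 173058/973 = -4805158005/26059859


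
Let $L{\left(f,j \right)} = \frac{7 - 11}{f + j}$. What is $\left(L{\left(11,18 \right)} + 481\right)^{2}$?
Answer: $\frac{194463025}{841} \approx 2.3123 \cdot 10^{5}$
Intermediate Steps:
$L{\left(f,j \right)} = - \frac{4}{f + j}$
$\left(L{\left(11,18 \right)} + 481\right)^{2} = \left(- \frac{4}{11 + 18} + 481\right)^{2} = \left(- \frac{4}{29} + 481\right)^{2} = \left(\frac{13945}{29}\right)^{2} = \frac{194463025}{841}$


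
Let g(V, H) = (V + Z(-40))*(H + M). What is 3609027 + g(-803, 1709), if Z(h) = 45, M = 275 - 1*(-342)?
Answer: 1845919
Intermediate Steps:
M = 617 (M = 275 + 342 = 617)
g(V, H) = (45 + V)*(617 + H) (g(V, H) = (V + 45)*(H + 617) = (45 + V)*(617 + H))
3609027 + g(-803, 1709) = 3609027 + (27765 + 45*1709 + 617*(-803) + 1709*(-803)) = 3609027 + (27765 + 76905 - 495451 - 1372327) = 3609027 - 1763108 = 1845919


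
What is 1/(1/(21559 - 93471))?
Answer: -71912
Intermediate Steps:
1/(1/(21559 - 93471)) = 1/(1/(-71912)) = 1/(-1/71912) = -71912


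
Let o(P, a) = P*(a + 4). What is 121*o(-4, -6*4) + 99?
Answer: 9779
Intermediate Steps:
o(P, a) = P*(4 + a)
121*o(-4, -6*4) + 99 = 121*(-4*(4 - 6*4)) + 99 = 121*(-4*(4 - 24)) + 99 = 121*(-4*(-20)) + 99 = 121*80 + 99 = 9680 + 99 = 9779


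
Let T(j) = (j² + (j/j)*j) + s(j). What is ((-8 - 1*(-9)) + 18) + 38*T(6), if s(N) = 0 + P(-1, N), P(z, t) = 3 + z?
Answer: 1691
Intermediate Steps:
s(N) = 2 (s(N) = 0 + (3 - 1) = 0 + 2 = 2)
T(j) = 2 + j + j² (T(j) = (j² + (j/j)*j) + 2 = (j² + 1*j) + 2 = (j² + j) + 2 = (j + j²) + 2 = 2 + j + j²)
((-8 - 1*(-9)) + 18) + 38*T(6) = ((-8 - 1*(-9)) + 18) + 38*(2 + 6 + 6²) = ((-8 + 9) + 18) + 38*(2 + 6 + 36) = (1 + 18) + 38*44 = 19 + 1672 = 1691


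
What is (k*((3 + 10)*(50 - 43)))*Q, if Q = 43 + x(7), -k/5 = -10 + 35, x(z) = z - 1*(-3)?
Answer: -602875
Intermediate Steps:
x(z) = 3 + z (x(z) = z + 3 = 3 + z)
k = -125 (k = -5*(-10 + 35) = -5*25 = -125)
Q = 53 (Q = 43 + (3 + 7) = 43 + 10 = 53)
(k*((3 + 10)*(50 - 43)))*Q = -125*(3 + 10)*(50 - 43)*53 = -1625*7*53 = -125*91*53 = -11375*53 = -602875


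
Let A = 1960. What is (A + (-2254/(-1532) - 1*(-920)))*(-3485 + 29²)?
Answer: -2917927654/383 ≈ -7.6186e+6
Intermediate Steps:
(A + (-2254/(-1532) - 1*(-920)))*(-3485 + 29²) = (1960 + (-2254/(-1532) - 1*(-920)))*(-3485 + 29²) = (1960 + (-2254*(-1/1532) + 920))*(-3485 + 841) = (1960 + (1127/766 + 920))*(-2644) = (1960 + 705847/766)*(-2644) = (2207207/766)*(-2644) = -2917927654/383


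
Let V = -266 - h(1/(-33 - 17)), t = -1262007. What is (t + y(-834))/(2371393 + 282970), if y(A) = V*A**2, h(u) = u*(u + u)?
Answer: -116425287153/1658976875 ≈ -70.179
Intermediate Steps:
h(u) = 2*u**2 (h(u) = u*(2*u) = 2*u**2)
V = -332501/1250 (V = -266 - 2*(1/(-33 - 17))**2 = -266 - 2*(1/(-50))**2 = -266 - 2*(-1/50)**2 = -266 - 2/2500 = -266 - 1*1/1250 = -266 - 1/1250 = -332501/1250 ≈ -266.00)
y(A) = -332501*A**2/1250
(t + y(-834))/(2371393 + 282970) = (-1262007 - 332501/1250*(-834)**2)/(2371393 + 282970) = (-1262007 - 332501/1250*695556)/2654363 = (-1262007 - 115636532778/625)*(1/2654363) = -116425287153/625*1/2654363 = -116425287153/1658976875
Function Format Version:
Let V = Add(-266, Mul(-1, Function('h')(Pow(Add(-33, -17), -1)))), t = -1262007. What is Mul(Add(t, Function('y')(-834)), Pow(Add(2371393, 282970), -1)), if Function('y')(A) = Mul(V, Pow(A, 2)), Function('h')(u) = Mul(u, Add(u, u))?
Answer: Rational(-116425287153, 1658976875) ≈ -70.179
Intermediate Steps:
Function('h')(u) = Mul(2, Pow(u, 2)) (Function('h')(u) = Mul(u, Mul(2, u)) = Mul(2, Pow(u, 2)))
V = Rational(-332501, 1250) (V = Add(-266, Mul(-1, Mul(2, Pow(Pow(Add(-33, -17), -1), 2)))) = Add(-266, Mul(-1, Mul(2, Pow(Pow(-50, -1), 2)))) = Add(-266, Mul(-1, Mul(2, Pow(Rational(-1, 50), 2)))) = Add(-266, Mul(-1, Mul(2, Rational(1, 2500)))) = Add(-266, Mul(-1, Rational(1, 1250))) = Add(-266, Rational(-1, 1250)) = Rational(-332501, 1250) ≈ -266.00)
Function('y')(A) = Mul(Rational(-332501, 1250), Pow(A, 2))
Mul(Add(t, Function('y')(-834)), Pow(Add(2371393, 282970), -1)) = Mul(Add(-1262007, Mul(Rational(-332501, 1250), Pow(-834, 2))), Pow(Add(2371393, 282970), -1)) = Mul(Add(-1262007, Mul(Rational(-332501, 1250), 695556)), Pow(2654363, -1)) = Mul(Add(-1262007, Rational(-115636532778, 625)), Rational(1, 2654363)) = Mul(Rational(-116425287153, 625), Rational(1, 2654363)) = Rational(-116425287153, 1658976875)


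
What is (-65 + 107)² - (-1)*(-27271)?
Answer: -25507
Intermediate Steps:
(-65 + 107)² - (-1)*(-27271) = 42² - 1*27271 = 1764 - 27271 = -25507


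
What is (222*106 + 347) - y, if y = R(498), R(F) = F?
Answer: 23381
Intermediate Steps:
y = 498
(222*106 + 347) - y = (222*106 + 347) - 1*498 = (23532 + 347) - 498 = 23879 - 498 = 23381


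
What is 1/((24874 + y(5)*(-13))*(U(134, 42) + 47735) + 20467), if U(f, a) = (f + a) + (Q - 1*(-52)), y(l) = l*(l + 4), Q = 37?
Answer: 1/1165892467 ≈ 8.5771e-10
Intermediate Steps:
y(l) = l*(4 + l)
U(f, a) = 89 + a + f (U(f, a) = (f + a) + (37 - 1*(-52)) = (a + f) + (37 + 52) = (a + f) + 89 = 89 + a + f)
1/((24874 + y(5)*(-13))*(U(134, 42) + 47735) + 20467) = 1/((24874 + (5*(4 + 5))*(-13))*((89 + 42 + 134) + 47735) + 20467) = 1/((24874 + (5*9)*(-13))*(265 + 47735) + 20467) = 1/((24874 + 45*(-13))*48000 + 20467) = 1/((24874 - 585)*48000 + 20467) = 1/(24289*48000 + 20467) = 1/(1165872000 + 20467) = 1/1165892467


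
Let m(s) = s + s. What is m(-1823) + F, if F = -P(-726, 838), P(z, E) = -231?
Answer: -3415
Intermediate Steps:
m(s) = 2*s
F = 231 (F = -1*(-231) = 231)
m(-1823) + F = 2*(-1823) + 231 = -3646 + 231 = -3415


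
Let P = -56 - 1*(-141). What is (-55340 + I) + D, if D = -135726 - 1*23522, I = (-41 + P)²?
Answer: -212652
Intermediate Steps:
P = 85 (P = -56 + 141 = 85)
I = 1936 (I = (-41 + 85)² = 44² = 1936)
D = -159248 (D = -135726 - 23522 = -159248)
(-55340 + I) + D = (-55340 + 1936) - 159248 = -53404 - 159248 = -212652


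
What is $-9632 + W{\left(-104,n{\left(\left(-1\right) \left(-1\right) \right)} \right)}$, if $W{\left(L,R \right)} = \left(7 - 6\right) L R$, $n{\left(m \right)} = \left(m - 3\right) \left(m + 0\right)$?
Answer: $-9424$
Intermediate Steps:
$n{\left(m \right)} = m \left(-3 + m\right)$ ($n{\left(m \right)} = \left(-3 + m\right) m = m \left(-3 + m\right)$)
$W{\left(L,R \right)} = L R$ ($W{\left(L,R \right)} = 1 L R = L R$)
$-9632 + W{\left(-104,n{\left(\left(-1\right) \left(-1\right) \right)} \right)} = -9632 - 104 \left(-1\right) \left(-1\right) \left(-3 - -1\right) = -9632 - 104 \cdot 1 \left(-3 + 1\right) = -9632 - 104 \cdot 1 \left(-2\right) = -9632 - -208 = -9632 + 208 = -9424$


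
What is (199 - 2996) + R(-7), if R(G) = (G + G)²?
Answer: -2601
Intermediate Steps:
R(G) = 4*G² (R(G) = (2*G)² = 4*G²)
(199 - 2996) + R(-7) = (199 - 2996) + 4*(-7)² = -2797 + 4*49 = -2797 + 196 = -2601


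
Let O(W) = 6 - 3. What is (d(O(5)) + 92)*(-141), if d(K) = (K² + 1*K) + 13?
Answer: -16497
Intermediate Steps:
O(W) = 3
d(K) = 13 + K + K² (d(K) = (K² + K) + 13 = (K + K²) + 13 = 13 + K + K²)
(d(O(5)) + 92)*(-141) = ((13 + 3 + 3²) + 92)*(-141) = ((13 + 3 + 9) + 92)*(-141) = (25 + 92)*(-141) = 117*(-141) = -16497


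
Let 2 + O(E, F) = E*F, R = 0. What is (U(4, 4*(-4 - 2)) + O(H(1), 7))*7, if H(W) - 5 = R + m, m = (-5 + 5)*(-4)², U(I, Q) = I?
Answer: 259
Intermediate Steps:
m = 0 (m = 0*16 = 0)
H(W) = 5 (H(W) = 5 + (0 + 0) = 5 + 0 = 5)
O(E, F) = -2 + E*F
(U(4, 4*(-4 - 2)) + O(H(1), 7))*7 = (4 + (-2 + 5*7))*7 = (4 + (-2 + 35))*7 = (4 + 33)*7 = 37*7 = 259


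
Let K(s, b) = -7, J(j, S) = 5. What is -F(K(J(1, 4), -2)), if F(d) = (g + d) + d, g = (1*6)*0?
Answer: 14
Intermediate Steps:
g = 0 (g = 6*0 = 0)
F(d) = 2*d (F(d) = (0 + d) + d = d + d = 2*d)
-F(K(J(1, 4), -2)) = -2*(-7) = -1*(-14) = 14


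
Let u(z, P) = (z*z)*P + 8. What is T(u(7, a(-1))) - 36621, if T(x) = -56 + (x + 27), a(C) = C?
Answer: -36691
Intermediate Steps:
u(z, P) = 8 + P*z**2 (u(z, P) = z**2*P + 8 = P*z**2 + 8 = 8 + P*z**2)
T(x) = -29 + x (T(x) = -56 + (27 + x) = -29 + x)
T(u(7, a(-1))) - 36621 = (-29 + (8 - 1*7**2)) - 36621 = (-29 + (8 - 1*49)) - 36621 = (-29 + (8 - 49)) - 36621 = (-29 - 41) - 36621 = -70 - 36621 = -36691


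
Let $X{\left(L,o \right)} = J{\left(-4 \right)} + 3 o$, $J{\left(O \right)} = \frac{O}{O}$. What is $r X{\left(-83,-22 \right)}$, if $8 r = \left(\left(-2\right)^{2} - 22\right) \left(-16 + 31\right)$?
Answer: $\frac{8775}{4} \approx 2193.8$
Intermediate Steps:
$J{\left(O \right)} = 1$
$X{\left(L,o \right)} = 1 + 3 o$
$r = - \frac{135}{4}$ ($r = \frac{\left(\left(-2\right)^{2} - 22\right) \left(-16 + 31\right)}{8} = \frac{\left(4 - 22\right) 15}{8} = \frac{\left(-18\right) 15}{8} = \frac{1}{8} \left(-270\right) = - \frac{135}{4} \approx -33.75$)
$r X{\left(-83,-22 \right)} = - \frac{135 \left(1 + 3 \left(-22\right)\right)}{4} = - \frac{135 \left(1 - 66\right)}{4} = \left(- \frac{135}{4}\right) \left(-65\right) = \frac{8775}{4}$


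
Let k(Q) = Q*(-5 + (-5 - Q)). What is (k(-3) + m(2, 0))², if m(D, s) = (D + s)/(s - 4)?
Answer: 1681/4 ≈ 420.25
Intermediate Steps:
m(D, s) = (D + s)/(-4 + s)
k(Q) = Q*(-10 - Q)
(k(-3) + m(2, 0))² = (-1*(-3)*(10 - 3) + (2 + 0)/(-4 + 0))² = (-1*(-3)*7 + 2/(-4))² = (21 - ¼*2)² = (21 - ½)² = (41/2)² = 1681/4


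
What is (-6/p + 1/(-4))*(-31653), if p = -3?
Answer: -221571/4 ≈ -55393.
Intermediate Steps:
(-6/p + 1/(-4))*(-31653) = (-6/(-3) + 1/(-4))*(-31653) = (-6*(-1/3) + 1*(-1/4))*(-31653) = (2 - 1/4)*(-31653) = (7/4)*(-31653) = -221571/4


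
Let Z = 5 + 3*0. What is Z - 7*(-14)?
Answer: 103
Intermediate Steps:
Z = 5 (Z = 5 + 0 = 5)
Z - 7*(-14) = 5 - 7*(-14) = 5 + 98 = 103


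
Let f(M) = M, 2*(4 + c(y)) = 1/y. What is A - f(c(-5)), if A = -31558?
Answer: -315539/10 ≈ -31554.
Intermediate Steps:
c(y) = -4 + 1/(2*y)
A - f(c(-5)) = -31558 - (-4 + (½)/(-5)) = -31558 - (-4 + (½)*(-⅕)) = -31558 - (-4 - ⅒) = -31558 - 1*(-41/10) = -31558 + 41/10 = -315539/10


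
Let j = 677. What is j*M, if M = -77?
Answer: -52129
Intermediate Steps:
j*M = 677*(-77) = -52129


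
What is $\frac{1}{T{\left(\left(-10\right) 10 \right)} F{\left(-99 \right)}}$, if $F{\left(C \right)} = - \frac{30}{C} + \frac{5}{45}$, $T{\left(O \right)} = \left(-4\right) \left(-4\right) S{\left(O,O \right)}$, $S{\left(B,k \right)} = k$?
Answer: $- \frac{99}{65600} \approx -0.0015091$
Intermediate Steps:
$T{\left(O \right)} = 16 O$ ($T{\left(O \right)} = \left(-4\right) \left(-4\right) O = 16 O$)
$F{\left(C \right)} = \frac{1}{9} - \frac{30}{C}$ ($F{\left(C \right)} = - \frac{30}{C} + 5 \cdot \frac{1}{45} = - \frac{30}{C} + \frac{1}{9} = \frac{1}{9} - \frac{30}{C}$)
$\frac{1}{T{\left(\left(-10\right) 10 \right)} F{\left(-99 \right)}} = \frac{1}{16 \left(\left(-10\right) 10\right) \frac{-270 - 99}{9 \left(-99\right)}} = \frac{1}{16 \left(-100\right) \frac{1}{9} \left(- \frac{1}{99}\right) \left(-369\right)} = \frac{1}{\left(-1600\right) \frac{41}{99}} = \left(- \frac{1}{1600}\right) \frac{99}{41} = - \frac{99}{65600}$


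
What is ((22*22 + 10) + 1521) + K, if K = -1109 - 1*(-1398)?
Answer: 2304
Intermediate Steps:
K = 289 (K = -1109 + 1398 = 289)
((22*22 + 10) + 1521) + K = ((22*22 + 10) + 1521) + 289 = ((484 + 10) + 1521) + 289 = (494 + 1521) + 289 = 2015 + 289 = 2304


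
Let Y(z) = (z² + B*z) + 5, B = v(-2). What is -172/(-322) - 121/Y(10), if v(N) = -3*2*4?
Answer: 31091/21735 ≈ 1.4305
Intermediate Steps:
v(N) = -24 (v(N) = -6*4 = -24)
B = -24
Y(z) = 5 + z² - 24*z (Y(z) = (z² - 24*z) + 5 = 5 + z² - 24*z)
-172/(-322) - 121/Y(10) = -172/(-322) - 121/(5 + 10² - 24*10) = -172*(-1/322) - 121/(5 + 100 - 240) = 86/161 - 121/(-135) = 86/161 - 121*(-1/135) = 86/161 + 121/135 = 31091/21735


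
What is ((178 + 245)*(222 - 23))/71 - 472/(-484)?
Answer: 10193795/8591 ≈ 1186.6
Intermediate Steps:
((178 + 245)*(222 - 23))/71 - 472/(-484) = (423*199)*(1/71) - 472*(-1/484) = 84177*(1/71) + 118/121 = 84177/71 + 118/121 = 10193795/8591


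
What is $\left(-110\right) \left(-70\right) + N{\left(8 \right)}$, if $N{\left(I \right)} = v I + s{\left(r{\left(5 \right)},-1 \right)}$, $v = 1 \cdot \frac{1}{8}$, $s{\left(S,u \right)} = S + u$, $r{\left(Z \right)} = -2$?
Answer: $7698$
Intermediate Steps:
$v = \frac{1}{8}$ ($v = 1 \cdot \frac{1}{8} = \frac{1}{8} \approx 0.125$)
$N{\left(I \right)} = -3 + \frac{I}{8}$ ($N{\left(I \right)} = \frac{I}{8} - 3 = -3 + \frac{I}{8}$)
$\left(-110\right) \left(-70\right) + N{\left(8 \right)} = \left(-110\right) \left(-70\right) + \left(-3 + \frac{1}{8} \cdot 8\right) = 7700 + \left(-3 + 1\right) = 7700 - 2 = 7698$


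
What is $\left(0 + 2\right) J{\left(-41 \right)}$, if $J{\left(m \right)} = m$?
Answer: $-82$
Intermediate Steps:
$\left(0 + 2\right) J{\left(-41 \right)} = \left(0 + 2\right) \left(-41\right) = 2 \left(-41\right) = -82$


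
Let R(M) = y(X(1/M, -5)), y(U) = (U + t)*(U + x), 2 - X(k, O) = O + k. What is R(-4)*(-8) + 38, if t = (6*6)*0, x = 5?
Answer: -1345/2 ≈ -672.50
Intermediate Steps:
t = 0 (t = 36*0 = 0)
X(k, O) = 2 - O - k (X(k, O) = 2 - (O + k) = 2 + (-O - k) = 2 - O - k)
y(U) = U*(5 + U) (y(U) = (U + 0)*(U + 5) = U*(5 + U))
R(M) = (7 - 1/M)*(12 - 1/M) (R(M) = (2 - 1*(-5) - 1/M)*(5 + (2 - 1*(-5) - 1/M)) = (2 + 5 - 1/M)*(5 + (2 + 5 - 1/M)) = (7 - 1/M)*(5 + (7 - 1/M)) = (7 - 1/M)*(12 - 1/M))
R(-4)*(-8) + 38 = (84 + (-4)**(-2) - 19/(-4))*(-8) + 38 = (84 + 1/16 - 19*(-1/4))*(-8) + 38 = (84 + 1/16 + 19/4)*(-8) + 38 = (1421/16)*(-8) + 38 = -1421/2 + 38 = -1345/2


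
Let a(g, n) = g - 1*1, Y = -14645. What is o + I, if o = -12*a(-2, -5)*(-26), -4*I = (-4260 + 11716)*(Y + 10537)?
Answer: 7656376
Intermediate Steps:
a(g, n) = -1 + g (a(g, n) = g - 1 = -1 + g)
I = 7657312 (I = -(-4260 + 11716)*(-14645 + 10537)/4 = -1864*(-4108) = -¼*(-30629248) = 7657312)
o = -936 (o = -12*(-1 - 2)*(-26) = -12*(-3)*(-26) = 36*(-26) = -936)
o + I = -936 + 7657312 = 7656376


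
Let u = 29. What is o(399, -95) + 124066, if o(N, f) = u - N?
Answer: 123696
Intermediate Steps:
o(N, f) = 29 - N
o(399, -95) + 124066 = (29 - 1*399) + 124066 = (29 - 399) + 124066 = -370 + 124066 = 123696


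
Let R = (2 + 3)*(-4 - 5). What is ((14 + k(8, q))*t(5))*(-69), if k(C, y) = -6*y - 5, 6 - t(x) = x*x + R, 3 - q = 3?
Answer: -16146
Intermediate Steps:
q = 0 (q = 3 - 1*3 = 3 - 3 = 0)
R = -45 (R = 5*(-9) = -45)
t(x) = 51 - x² (t(x) = 6 - (x*x - 45) = 6 - (x² - 45) = 6 - (-45 + x²) = 6 + (45 - x²) = 51 - x²)
k(C, y) = -5 - 6*y
((14 + k(8, q))*t(5))*(-69) = ((14 + (-5 - 6*0))*(51 - 1*5²))*(-69) = ((14 + (-5 + 0))*(51 - 1*25))*(-69) = ((14 - 5)*(51 - 25))*(-69) = (9*26)*(-69) = 234*(-69) = -16146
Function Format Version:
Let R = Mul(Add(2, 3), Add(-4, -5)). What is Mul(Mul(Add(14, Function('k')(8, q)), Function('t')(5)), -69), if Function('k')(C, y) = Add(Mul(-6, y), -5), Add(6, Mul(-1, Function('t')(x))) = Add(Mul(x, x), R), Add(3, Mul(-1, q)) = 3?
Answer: -16146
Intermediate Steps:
q = 0 (q = Add(3, Mul(-1, 3)) = Add(3, -3) = 0)
R = -45 (R = Mul(5, -9) = -45)
Function('t')(x) = Add(51, Mul(-1, Pow(x, 2))) (Function('t')(x) = Add(6, Mul(-1, Add(Mul(x, x), -45))) = Add(6, Mul(-1, Add(Pow(x, 2), -45))) = Add(6, Mul(-1, Add(-45, Pow(x, 2)))) = Add(6, Add(45, Mul(-1, Pow(x, 2)))) = Add(51, Mul(-1, Pow(x, 2))))
Function('k')(C, y) = Add(-5, Mul(-6, y))
Mul(Mul(Add(14, Function('k')(8, q)), Function('t')(5)), -69) = Mul(Mul(Add(14, Add(-5, Mul(-6, 0))), Add(51, Mul(-1, Pow(5, 2)))), -69) = Mul(Mul(Add(14, Add(-5, 0)), Add(51, Mul(-1, 25))), -69) = Mul(Mul(Add(14, -5), Add(51, -25)), -69) = Mul(Mul(9, 26), -69) = Mul(234, -69) = -16146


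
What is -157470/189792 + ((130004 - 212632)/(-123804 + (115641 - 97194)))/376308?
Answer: -12387197074361/14929807662288 ≈ -0.82970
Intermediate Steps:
-157470/189792 + ((130004 - 212632)/(-123804 + (115641 - 97194)))/376308 = -157470*1/189792 - 82628/(-123804 + 18447)*(1/376308) = -26245/31632 - 82628/(-105357)*(1/376308) = -26245/31632 - 82628*(-1/105357)*(1/376308) = -26245/31632 + (11804/15051)*(1/376308) = -26245/31632 + 2951/1415952927 = -12387197074361/14929807662288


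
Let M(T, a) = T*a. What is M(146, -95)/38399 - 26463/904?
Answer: -54141643/1826984 ≈ -29.634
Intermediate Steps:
M(146, -95)/38399 - 26463/904 = (146*(-95))/38399 - 26463/904 = -13870*1/38399 - 26463*1/904 = -730/2021 - 26463/904 = -54141643/1826984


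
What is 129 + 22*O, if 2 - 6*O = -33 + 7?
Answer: 695/3 ≈ 231.67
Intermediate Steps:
O = 14/3 (O = ⅓ - (-33 + 7)/6 = ⅓ - ⅙*(-26) = ⅓ + 13/3 = 14/3 ≈ 4.6667)
129 + 22*O = 129 + 22*(14/3) = 129 + 308/3 = 695/3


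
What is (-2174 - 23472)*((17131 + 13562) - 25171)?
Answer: -141617212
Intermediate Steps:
(-2174 - 23472)*((17131 + 13562) - 25171) = -25646*(30693 - 25171) = -25646*5522 = -141617212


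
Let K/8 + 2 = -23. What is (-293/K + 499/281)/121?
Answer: 182133/6800200 ≈ 0.026783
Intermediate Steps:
K = -200 (K = -16 + 8*(-23) = -16 - 184 = -200)
(-293/K + 499/281)/121 = (-293/(-200) + 499/281)/121 = (-293*(-1/200) + 499*(1/281))*(1/121) = (293/200 + 499/281)*(1/121) = (182133/56200)*(1/121) = 182133/6800200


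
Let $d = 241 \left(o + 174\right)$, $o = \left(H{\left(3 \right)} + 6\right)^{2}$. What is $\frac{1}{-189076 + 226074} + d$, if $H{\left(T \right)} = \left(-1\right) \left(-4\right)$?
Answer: $\frac{2443125933}{36998} \approx 66034.0$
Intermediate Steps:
$H{\left(T \right)} = 4$
$o = 100$ ($o = \left(4 + 6\right)^{2} = 10^{2} = 100$)
$d = 66034$ ($d = 241 \left(100 + 174\right) = 241 \cdot 274 = 66034$)
$\frac{1}{-189076 + 226074} + d = \frac{1}{-189076 + 226074} + 66034 = \frac{1}{36998} + 66034 = \frac{2443125933}{36998}$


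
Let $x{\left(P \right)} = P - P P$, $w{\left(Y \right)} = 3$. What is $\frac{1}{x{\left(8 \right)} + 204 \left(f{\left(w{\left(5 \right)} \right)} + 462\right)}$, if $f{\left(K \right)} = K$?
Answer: $\frac{1}{94804} \approx 1.0548 \cdot 10^{-5}$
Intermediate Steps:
$x{\left(P \right)} = P - P^{2}$
$\frac{1}{x{\left(8 \right)} + 204 \left(f{\left(w{\left(5 \right)} \right)} + 462\right)} = \frac{1}{8 \left(1 - 8\right) + 204 \left(3 + 462\right)} = \frac{1}{8 \left(1 - 8\right) + 204 \cdot 465} = \frac{1}{8 \left(-7\right) + 94860} = \frac{1}{-56 + 94860} = \frac{1}{94804}$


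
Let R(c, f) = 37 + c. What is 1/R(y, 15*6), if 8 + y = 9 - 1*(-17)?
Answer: 1/55 ≈ 0.018182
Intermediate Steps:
y = 18 (y = -8 + (9 - 1*(-17)) = -8 + (9 + 17) = -8 + 26 = 18)
1/R(y, 15*6) = 1/(37 + 18) = 1/55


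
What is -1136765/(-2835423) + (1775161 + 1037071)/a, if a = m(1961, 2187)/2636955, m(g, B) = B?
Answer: 28843249976810015/8506269 ≈ 3.3908e+9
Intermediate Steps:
a = 27/32555 (a = 2187/2636955 = 2187*(1/2636955) = 27/32555 ≈ 0.00082937)
-1136765/(-2835423) + (1775161 + 1037071)/a = -1136765/(-2835423) + (1775161 + 1037071)/(27/32555) = -1136765*(-1/2835423) + 2812232*(32555/27) = 1136765/2835423 + 91552212760/27 = 28843249976810015/8506269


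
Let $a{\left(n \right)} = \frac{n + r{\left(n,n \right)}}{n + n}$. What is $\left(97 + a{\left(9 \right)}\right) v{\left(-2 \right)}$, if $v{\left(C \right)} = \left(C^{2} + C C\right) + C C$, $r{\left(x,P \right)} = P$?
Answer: $1176$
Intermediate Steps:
$v{\left(C \right)} = 3 C^{2}$ ($v{\left(C \right)} = \left(C^{2} + C^{2}\right) + C^{2} = 2 C^{2} + C^{2} = 3 C^{2}$)
$a{\left(n \right)} = 1$ ($a{\left(n \right)} = \frac{n + n}{n + n} = \frac{2 n}{2 n} = 2 n \frac{1}{2 n} = 1$)
$\left(97 + a{\left(9 \right)}\right) v{\left(-2 \right)} = \left(97 + 1\right) 3 \left(-2\right)^{2} = 98 \cdot 3 \cdot 4 = 98 \cdot 12 = 1176$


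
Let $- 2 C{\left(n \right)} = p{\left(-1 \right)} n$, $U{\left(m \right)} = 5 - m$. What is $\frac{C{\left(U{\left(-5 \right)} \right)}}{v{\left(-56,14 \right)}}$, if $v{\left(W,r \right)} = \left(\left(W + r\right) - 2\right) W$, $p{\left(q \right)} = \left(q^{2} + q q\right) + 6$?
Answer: $- \frac{5}{308} \approx -0.016234$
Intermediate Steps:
$p{\left(q \right)} = 6 + 2 q^{2}$ ($p{\left(q \right)} = \left(q^{2} + q^{2}\right) + 6 = 2 q^{2} + 6 = 6 + 2 q^{2}$)
$C{\left(n \right)} = - 4 n$ ($C{\left(n \right)} = - \frac{\left(6 + 2 \left(-1\right)^{2}\right) n}{2} = - \frac{\left(6 + 2 \cdot 1\right) n}{2} = - \frac{\left(6 + 2\right) n}{2} = - \frac{8 n}{2} = - 4 n$)
$v{\left(W,r \right)} = W \left(-2 + W + r\right)$ ($v{\left(W,r \right)} = \left(-2 + W + r\right) W = W \left(-2 + W + r\right)$)
$\frac{C{\left(U{\left(-5 \right)} \right)}}{v{\left(-56,14 \right)}} = \frac{\left(-4\right) \left(5 - -5\right)}{\left(-56\right) \left(-2 - 56 + 14\right)} = \frac{\left(-4\right) \left(5 + 5\right)}{\left(-56\right) \left(-44\right)} = \frac{\left(-4\right) 10}{2464} = \left(-40\right) \frac{1}{2464} = - \frac{5}{308}$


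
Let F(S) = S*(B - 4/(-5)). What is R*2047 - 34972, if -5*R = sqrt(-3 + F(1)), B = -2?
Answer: -34972 - 2047*I*sqrt(105)/25 ≈ -34972.0 - 839.02*I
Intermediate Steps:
F(S) = -6*S/5 (F(S) = S*(-2 - 4/(-5)) = S*(-2 - 4*(-1/5)) = S*(-2 + 4/5) = S*(-6/5) = -6*S/5)
R = -I*sqrt(105)/25 (R = -sqrt(-3 - 6/5*1)/5 = -sqrt(-3 - 6/5)/5 = -I*sqrt(105)/25 ≈ -0.40988*I)
R*2047 - 34972 = -I*sqrt(105)/25*2047 - 34972 = -2047*I*sqrt(105)/25 - 34972 = -34972 - 2047*I*sqrt(105)/25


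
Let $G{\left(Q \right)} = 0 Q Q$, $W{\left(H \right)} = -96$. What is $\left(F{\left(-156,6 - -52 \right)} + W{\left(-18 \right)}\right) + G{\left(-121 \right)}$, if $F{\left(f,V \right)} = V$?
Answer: $-38$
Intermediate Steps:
$G{\left(Q \right)} = 0$ ($G{\left(Q \right)} = 0 Q = 0$)
$\left(F{\left(-156,6 - -52 \right)} + W{\left(-18 \right)}\right) + G{\left(-121 \right)} = \left(\left(6 - -52\right) - 96\right) + 0 = \left(\left(6 + 52\right) - 96\right) + 0 = \left(58 - 96\right) + 0 = -38 + 0 = -38$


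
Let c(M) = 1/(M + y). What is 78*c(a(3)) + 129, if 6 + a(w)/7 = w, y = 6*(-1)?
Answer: 1135/9 ≈ 126.11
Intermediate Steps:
y = -6
a(w) = -42 + 7*w
c(M) = 1/(-6 + M) (c(M) = 1/(M - 6) = 1/(-6 + M))
78*c(a(3)) + 129 = 78/(-6 + (-42 + 7*3)) + 129 = 78/(-6 + (-42 + 21)) + 129 = 78/(-6 - 21) + 129 = 78/(-27) + 129 = 78*(-1/27) + 129 = -26/9 + 129 = 1135/9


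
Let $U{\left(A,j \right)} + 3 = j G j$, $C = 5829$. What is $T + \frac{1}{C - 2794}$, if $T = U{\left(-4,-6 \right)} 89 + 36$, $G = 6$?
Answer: $\frac{57643756}{3035} \approx 18993.0$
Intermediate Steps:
$U{\left(A,j \right)} = -3 + 6 j^{2}$ ($U{\left(A,j \right)} = -3 + j 6 j = -3 + 6 j j = -3 + 6 j^{2}$)
$T = 18993$ ($T = \left(-3 + 6 \left(-6\right)^{2}\right) 89 + 36 = \left(-3 + 6 \cdot 36\right) 89 + 36 = \left(-3 + 216\right) 89 + 36 = 213 \cdot 89 + 36 = 18957 + 36 = 18993$)
$T + \frac{1}{C - 2794} = 18993 + \frac{1}{5829 - 2794} = 18993 + \frac{1}{3035} = \frac{57643756}{3035}$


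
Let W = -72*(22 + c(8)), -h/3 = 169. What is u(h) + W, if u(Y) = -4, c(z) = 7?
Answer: -2092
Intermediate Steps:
h = -507 (h = -3*169 = -507)
W = -2088 (W = -72*(22 + 7) = -72*29 = -2088)
u(h) + W = -4 - 2088 = -2092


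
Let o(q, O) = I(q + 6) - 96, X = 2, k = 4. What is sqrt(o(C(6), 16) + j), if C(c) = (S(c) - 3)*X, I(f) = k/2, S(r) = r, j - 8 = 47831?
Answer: 3*sqrt(5305) ≈ 218.51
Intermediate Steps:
j = 47839 (j = 8 + 47831 = 47839)
I(f) = 2 (I(f) = 4/2 = 4*(1/2) = 2)
C(c) = -6 + 2*c (C(c) = (c - 3)*2 = (-3 + c)*2 = -6 + 2*c)
o(q, O) = -94 (o(q, O) = 2 - 96 = -94)
sqrt(o(C(6), 16) + j) = sqrt(-94 + 47839) = sqrt(47745) = 3*sqrt(5305)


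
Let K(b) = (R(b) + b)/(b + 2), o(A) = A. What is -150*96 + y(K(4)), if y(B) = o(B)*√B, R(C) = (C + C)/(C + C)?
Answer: -14400 + 5*√30/36 ≈ -14399.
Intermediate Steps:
R(C) = 1 (R(C) = (2*C)/((2*C)) = (2*C)*(1/(2*C)) = 1)
K(b) = (1 + b)/(2 + b) (K(b) = (1 + b)/(b + 2) = (1 + b)/(2 + b))
y(B) = B^(3/2) (y(B) = B*√B = B^(3/2))
-150*96 + y(K(4)) = -150*96 + ((1 + 4)/(2 + 4))^(3/2) = -14400 + (5/6)^(3/2) = -14400 + ((⅙)*5)^(3/2) = -14400 + (⅚)^(3/2) = -14400 + 5*√30/36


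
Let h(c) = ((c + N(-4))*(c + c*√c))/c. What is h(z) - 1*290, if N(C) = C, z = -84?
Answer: -378 - 176*I*√21 ≈ -378.0 - 806.53*I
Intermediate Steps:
h(c) = (-4 + c)*(c + c^(3/2))/c (h(c) = ((c - 4)*(c + c*√c))/c = ((-4 + c)*(c + c^(3/2)))/c = (-4 + c)*(c + c^(3/2))/c)
h(z) - 1*290 = (-4 - 84 + (-84)^(3/2) - 8*I*√21) - 1*290 = (-4 - 84 - 168*I*√21 - 8*I*√21) - 290 = (-88 - 176*I*√21) - 290 = -378 - 176*I*√21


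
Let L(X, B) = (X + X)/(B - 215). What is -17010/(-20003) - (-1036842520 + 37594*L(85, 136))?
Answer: 1638584753393970/1580237 ≈ 1.0369e+9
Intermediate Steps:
L(X, B) = 2*X/(-215 + B) (L(X, B) = (2*X)/(-215 + B) = 2*X/(-215 + B))
-17010/(-20003) - (-1036842520 + 37594*L(85, 136)) = -17010/(-20003) - (-1036842520 + 6390980/(-215 + 136)) = -17010*(-1/20003) - 37594/(1/(-27580 + 2*85/(-79))) = 17010/20003 - 37594/(1/(-27580 + 2*85*(-1/79))) = 17010/20003 - 37594/(1/(-27580 - 170/79)) = 17010/20003 - 37594/(1/(-2178990/79)) = 17010/20003 - 37594/(-79/2178990) = 17010/20003 - 37594*(-2178990/79) = 17010/20003 + 81916950060/79 = 1638584753393970/1580237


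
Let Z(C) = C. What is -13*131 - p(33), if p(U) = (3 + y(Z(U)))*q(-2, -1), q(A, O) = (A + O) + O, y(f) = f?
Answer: -1559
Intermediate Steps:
q(A, O) = A + 2*O
p(U) = -12 - 4*U (p(U) = (3 + U)*(-2 + 2*(-1)) = (3 + U)*(-2 - 2) = (3 + U)*(-4) = -12 - 4*U)
-13*131 - p(33) = -13*131 - (-12 - 4*33) = -1703 - (-12 - 132) = -1703 - 1*(-144) = -1703 + 144 = -1559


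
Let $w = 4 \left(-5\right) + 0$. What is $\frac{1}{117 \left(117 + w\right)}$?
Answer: $\frac{1}{11349} \approx 8.8113 \cdot 10^{-5}$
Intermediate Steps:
$w = -20$ ($w = -20 + 0 = -20$)
$\frac{1}{117 \left(117 + w\right)} = \frac{1}{117 \left(117 - 20\right)} = \frac{1}{117 \cdot 97} = \frac{1}{11349}$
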